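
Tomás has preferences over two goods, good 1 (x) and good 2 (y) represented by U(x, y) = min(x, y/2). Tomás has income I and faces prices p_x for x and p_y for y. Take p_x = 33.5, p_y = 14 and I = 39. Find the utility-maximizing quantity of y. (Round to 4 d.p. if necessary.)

Leontief preferences: the optimum is at the kink where x/1 = y/2, i.e. y = 2·x.
Budget: p_x·x + p_y·2·x = I, so (p_x + 2·p_y)·x = I.
Demand: x*(p_x,p_y,I) = I/(p_x + 2·p_y), y* = 2·I/(p_x + 2·p_y).
Here 33.5 + 2·14 = 61.5, giving y* = 1.2683.

y* = 1.2683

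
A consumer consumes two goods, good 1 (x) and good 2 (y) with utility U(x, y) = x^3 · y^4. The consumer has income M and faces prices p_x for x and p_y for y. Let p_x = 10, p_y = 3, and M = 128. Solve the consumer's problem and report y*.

Tangency: MRS = (3/4)·y/x = p_x/p_y.
Rearranging, p_y·y = (4/3)·p_x·x. Substituting into the budget gives p_x·x·(1 + (4/3)) = M.
Demand: x*(p_x,p_y,M) = 3/7·M/p_x and y* = 4/7·M/p_y.
At p_x=10, p_y=3, M=128: y* = 4/7·128/3 = 24.381.

y* = 24.381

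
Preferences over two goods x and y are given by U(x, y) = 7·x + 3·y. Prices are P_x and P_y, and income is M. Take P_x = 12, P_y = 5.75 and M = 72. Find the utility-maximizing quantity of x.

x* = 6

Linear utility — the consumer picks whichever good has higher MU/price: 7/12 = 0.5833 vs 3/5.75 = 0.5217.
x gives more utility per dollar, so spend all income on x: x* = M/P_x, y* = 0.
Numerically: x* = 6, y* = 0.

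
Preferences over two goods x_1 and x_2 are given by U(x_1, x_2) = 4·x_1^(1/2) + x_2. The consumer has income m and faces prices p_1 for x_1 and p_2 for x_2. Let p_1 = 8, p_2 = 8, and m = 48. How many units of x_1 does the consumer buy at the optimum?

x_1* = 4

MU_x_1 = 2/√x_1, MU_x_2 = 1. Tangency: 2/√x_1 = p_1/p_2.
Solve: √x_1 = 2·p_2/p_1, so x_1*(p_1,p_2) = (2·p_2/p_1)², and x_2* = (m − p_1·x_1*)/p_2.
Plugging in: x_1* = (2·8/8)² = 4.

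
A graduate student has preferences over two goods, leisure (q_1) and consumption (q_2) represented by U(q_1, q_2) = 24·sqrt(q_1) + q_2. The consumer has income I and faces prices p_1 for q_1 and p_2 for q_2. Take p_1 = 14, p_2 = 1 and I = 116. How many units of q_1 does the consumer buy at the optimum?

q_1* = 0.7347

Utility is quasi-linear in q_2; the FOC for q_1 is 12/√q_1 = p_1/p_2.
Solve: √q_1 = 12·p_2/p_1, so q_1*(p_1,p_2) = (12·p_2/p_1)², and q_2* = (I − p_1·q_1*)/p_2.
Plugging in: q_1* = (12·1/14)² = 0.7347.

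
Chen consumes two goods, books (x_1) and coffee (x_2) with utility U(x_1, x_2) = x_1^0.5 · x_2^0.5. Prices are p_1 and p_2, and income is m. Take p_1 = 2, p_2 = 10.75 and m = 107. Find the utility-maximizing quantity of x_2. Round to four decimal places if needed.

MU_x_1/MU_x_2 = (0.5·x_2)/(0.5·x_1); tangency sets this equal to p_1/p_2.
So 0.5·p_2·x_2 = 0.5·p_1·x_1; combined with the budget, a share 0.5 of income goes to x_1.
Demand: x_1*(p_1,p_2,m) = 0.5·m/p_1 and x_2* = 0.5·m/p_2.
At p_1=2, p_2=10.75, m=107: x_2* = 0.5·107/10.75 = 4.9767.

x_2* = 4.9767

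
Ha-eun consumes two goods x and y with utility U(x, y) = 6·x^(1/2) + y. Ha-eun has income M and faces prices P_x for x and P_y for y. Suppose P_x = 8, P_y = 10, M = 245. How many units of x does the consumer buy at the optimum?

Utility is quasi-linear in y; the FOC for x is 3/√x = P_x/P_y.
Solve: √x = 3·P_y/P_x, so x*(P_x,P_y) = (3·P_y/P_x)², and y* = (M − P_x·x*)/P_y.
Plugging in: x* = (3·10/8)² = 14.0625.

x* = 14.0625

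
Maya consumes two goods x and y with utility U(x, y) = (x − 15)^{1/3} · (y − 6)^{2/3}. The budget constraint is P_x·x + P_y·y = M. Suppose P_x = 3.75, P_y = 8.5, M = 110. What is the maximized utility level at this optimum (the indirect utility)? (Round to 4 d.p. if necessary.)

Let x' = x−15, y' = y−6. MRS = (1/2)·y'/x' = P_x/P_y.
Substituting into the budget: x* = 15 + 1/3·(M − 15·P_x − 6·P_y)/P_x, and y* = 6 + 2/3·(…)/P_y.
Discretionary income = 110 − 15·3.75 − 6·8.5 = 2.75; x* = 15 + 1/3·2.75/3.75 = 15.2444; y* = 6 + 2/3·2.75/8.5 = 6.2157.
Utility at the optimum: U(15.2444, 6.2157) = 0.2249.

V = 0.2249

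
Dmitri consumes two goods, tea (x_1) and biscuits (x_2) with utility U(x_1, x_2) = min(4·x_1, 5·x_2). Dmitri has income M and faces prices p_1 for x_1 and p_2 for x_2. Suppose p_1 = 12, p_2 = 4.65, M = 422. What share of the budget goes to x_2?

With perfect complements, no substitution: consume in ratio x_1:x_2 = 5:4.
Budget: p_1·x_1 + p_2·(4/5)·x_1 = M, so (5·p_1 + 4·p_2)·x_1 = 5·M.
Demand: x_1*(p_1,p_2,M) = 5·M/(5·p_1 + 4·p_2), x_2* = 4·M/(5·p_1 + 4·p_2).
Here 5·12 + 4·4.65 = 78.6, giving x_1* = 26.8448 and x_2* = 21.4758.
Expenditure on x_2: 4.65·21.4758 = 99.8626; share = 0.2366.

share on x_2 = 0.2366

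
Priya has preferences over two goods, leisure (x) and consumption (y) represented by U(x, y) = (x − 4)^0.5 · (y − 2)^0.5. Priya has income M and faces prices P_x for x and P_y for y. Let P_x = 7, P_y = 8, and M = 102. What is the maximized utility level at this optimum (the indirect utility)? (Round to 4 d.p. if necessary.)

V = 3.8753

Substituting into the budget: x* = 4 + 0.5·(M − 4·P_x − 2·P_y)/P_x, and y* = 2 + 0.5·(…)/P_y.
Discretionary income = 102 − 4·7 − 2·8 = 58; x* = 4 + 0.5·58/7 = 8.1429; y* = 2 + 0.5·58/8 = 5.625.
Utility at the optimum: U(8.1429, 5.625) = 3.8753.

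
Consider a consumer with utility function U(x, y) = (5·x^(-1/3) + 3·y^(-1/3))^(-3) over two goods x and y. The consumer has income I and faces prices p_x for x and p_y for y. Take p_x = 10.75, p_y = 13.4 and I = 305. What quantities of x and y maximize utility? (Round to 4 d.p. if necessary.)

x* = 16.4921, y* = 9.5306

MRS = MU_x/MU_y = (5/3)·(y/x)^(4/3). Set equal to p_x/p_y.
Solve for the ratio: y/x = [(3/5)·p_x/p_y]^(0.75).
Substitute y = (y/x)·x into the budget: x* = I/(p_x + p_y·(y/x)).
Numerically y/x = 0.577885, so x* = 305/(10.75 + 13.4·0.577885) = 16.4921 and y* = 0.577885·16.4921 = 9.5306.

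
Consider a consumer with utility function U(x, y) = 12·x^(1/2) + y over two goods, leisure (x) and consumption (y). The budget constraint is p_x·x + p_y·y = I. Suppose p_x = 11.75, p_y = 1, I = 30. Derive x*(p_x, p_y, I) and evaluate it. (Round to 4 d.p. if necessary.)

x* = 0.2608

MU_x = 6/√x, MU_y = 1. Tangency: 6/√x = p_x/p_y.
Solve: √x = 6·p_y/p_x, so x*(p_x,p_y) = (6·p_y/p_x)², and y* = (I − p_x·x*)/p_y.
Plugging in: x* = (6·1/11.75)² = 0.2608.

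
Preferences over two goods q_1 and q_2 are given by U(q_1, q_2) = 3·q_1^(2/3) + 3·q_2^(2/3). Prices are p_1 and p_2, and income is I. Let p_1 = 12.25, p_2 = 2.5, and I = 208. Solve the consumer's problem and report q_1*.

MRS = MU_q_1/MU_q_2 = (q_2/q_1)^(1/3). Set equal to p_1/p_2.
Solve for the ratio: q_2/q_1 = [p_1/p_2]^(3).
With the ratio pinned down, the budget gives q_1* = I/(p_1 + p_2·(q_2/q_1)) and q_2* = (q_2/q_1)·q_1*.
Numerically q_2/q_1 = 117.649, so q_1* = 208/(12.25 + 2.5·117.649) = 0.6789.

q_1* = 0.6789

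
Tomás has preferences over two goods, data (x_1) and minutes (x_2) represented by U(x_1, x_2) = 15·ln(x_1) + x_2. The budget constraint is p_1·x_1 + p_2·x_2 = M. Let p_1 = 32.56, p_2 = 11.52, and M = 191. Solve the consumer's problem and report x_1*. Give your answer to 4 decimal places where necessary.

Set MRS = p_1/p_2: (15/x_1)/1 = p_1/p_2.
So x_1*(p_1,p_2) = 15·p_2/p_1, independent of income; and x_2* = (M − 15·p_2)/p_2.
At the given prices: x_1* = 15·11.52/32.56 = 5.3071.

x_1* = 5.3071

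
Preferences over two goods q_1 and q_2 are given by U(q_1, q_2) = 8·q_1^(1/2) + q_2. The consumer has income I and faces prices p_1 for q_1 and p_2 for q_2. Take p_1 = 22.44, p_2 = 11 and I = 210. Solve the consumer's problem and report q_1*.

MU_q_1 = 4/√q_1, MU_q_2 = 1. Tangency: 4/√q_1 = p_1/p_2.
Solve: √q_1 = 4·p_2/p_1, so q_1*(p_1,p_2) = (4·p_2/p_1)², and q_2* = (I − p_1·q_1*)/p_2.
Plugging in: q_1* = (4·11/22.44)² = 3.8447.

q_1* = 3.8447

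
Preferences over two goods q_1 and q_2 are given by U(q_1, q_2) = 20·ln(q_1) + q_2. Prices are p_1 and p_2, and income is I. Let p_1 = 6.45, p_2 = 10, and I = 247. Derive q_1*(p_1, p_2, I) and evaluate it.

q_1* = 31.0078

Set MRS = p_1/p_2: (20/q_1)/1 = p_1/p_2.
So q_1*(p_1,p_2) = 20·p_2/p_1, independent of income; and q_2* = (I − 20·p_2)/p_2.
At the given prices: q_1* = 20·10/6.45 = 31.0078.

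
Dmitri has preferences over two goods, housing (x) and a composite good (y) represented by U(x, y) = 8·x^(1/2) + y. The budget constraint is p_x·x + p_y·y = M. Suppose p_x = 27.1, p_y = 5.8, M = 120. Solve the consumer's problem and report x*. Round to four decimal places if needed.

x* = 0.7329

Set MRS = p_x/p_y: 4·x^(−1/2) = p_x/p_y.
Thus x* = (4·p_y/p_x)² — independent of M — with the rest of income spent on y.
Plugging in: x* = (4·5.8/27.1)² = 0.7329.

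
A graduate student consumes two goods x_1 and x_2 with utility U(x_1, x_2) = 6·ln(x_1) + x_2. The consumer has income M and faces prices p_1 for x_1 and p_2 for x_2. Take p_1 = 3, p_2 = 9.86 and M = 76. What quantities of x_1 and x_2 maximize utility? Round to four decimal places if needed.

x_1* = 19.72, x_2* = 1.7079

MU_x_1 = 6/x_1, MU_x_2 = 1. Tangency: 6/x_1 = p_1/p_2.
So x_1*(p_1,p_2) = 6·p_2/p_1, independent of income; and x_2* = (M − 6·p_2)/p_2.
At the given prices: x_1* = 6·9.86/3 = 19.72, and x_2* = 1.7079.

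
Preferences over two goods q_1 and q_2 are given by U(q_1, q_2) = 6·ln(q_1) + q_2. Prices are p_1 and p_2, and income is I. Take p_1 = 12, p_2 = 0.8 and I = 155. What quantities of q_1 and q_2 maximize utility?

q_1* = 0.4, q_2* = 187.75

At the given prices: q_1* = 6·0.8/12 = 0.4, and q_2* = 187.75.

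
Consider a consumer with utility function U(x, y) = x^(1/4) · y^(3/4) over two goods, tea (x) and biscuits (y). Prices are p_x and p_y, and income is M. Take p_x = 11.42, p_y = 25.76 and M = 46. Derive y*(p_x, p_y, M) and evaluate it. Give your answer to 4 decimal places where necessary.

y* = 1.3393

Tangency: MRS = (1/3)·y/x = p_x/p_y.
Rearranging, p_y·y = 3·p_x·x. Substituting into the budget gives p_x·x·(1 + 3) = M.
Demand: x*(p_x,p_y,M) = 0.25·M/p_x and y* = 0.75·M/p_y.
At p_x=11.42, p_y=25.76, M=46: y* = 0.75·46/25.76 = 1.3393.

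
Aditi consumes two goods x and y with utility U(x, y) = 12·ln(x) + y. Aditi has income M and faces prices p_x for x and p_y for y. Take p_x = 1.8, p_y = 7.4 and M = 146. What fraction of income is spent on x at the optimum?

Set MRS = p_x/p_y: (12/x)/1 = p_x/p_y.
So x*(p_x,p_y) = 12·p_y/p_x, independent of income; and y* = (M − 12·p_y)/p_y.
At the given prices: x* = 12·7.4/1.8 = 49.3333, and y* = 7.7297.
Expenditure on x: 1.8·49.3333 = 88.8; share = 0.6082.

share on x = 0.6082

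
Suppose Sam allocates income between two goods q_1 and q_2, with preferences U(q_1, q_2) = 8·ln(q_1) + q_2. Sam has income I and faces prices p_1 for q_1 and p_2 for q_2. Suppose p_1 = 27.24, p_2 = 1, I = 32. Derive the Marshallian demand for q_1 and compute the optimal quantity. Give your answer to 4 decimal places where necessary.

q_1* = 0.2937

At the given prices: q_1* = 8·1/27.24 = 0.2937.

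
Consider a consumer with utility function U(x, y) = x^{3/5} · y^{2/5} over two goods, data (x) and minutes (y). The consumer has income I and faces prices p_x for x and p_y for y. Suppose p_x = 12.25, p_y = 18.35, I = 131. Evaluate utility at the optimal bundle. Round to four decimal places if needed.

Tangency: MRS = (3/2)·y/x = p_x/p_y.
Rearranging, p_y·y = (2/3)·p_x·x. Substituting into the budget gives p_x·x·(1 + (2/3)) = I.
Demand: x*(p_x,p_y,I) = 0.6·I/p_x and y* = 0.4·I/p_y.
At p_x=12.25, p_y=18.35, I=131: x* = 0.6·131/12.25 = 6.4163, y* = 2.8556.
Utility at the optimum: U(6.4163, 2.8556) = 4.6414.

V = 4.6414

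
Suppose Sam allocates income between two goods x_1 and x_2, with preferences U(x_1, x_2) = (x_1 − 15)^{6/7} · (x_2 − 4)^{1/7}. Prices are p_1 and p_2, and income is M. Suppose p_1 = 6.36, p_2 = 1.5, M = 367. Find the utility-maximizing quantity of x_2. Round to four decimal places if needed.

x_2* = 29.2952

MRS = 6·(x_2−4)/(x_1−15). Tangency with p_1/p_2 gives x_2−4 = (1/6)·(p_1/p_2)·(x_1−15).
Substituting into the budget: x_1* = 15 + 6/7·(M − 15·p_1 − 4·p_2)/p_1, and x_2* = 4 + 1/7·(…)/p_2.
Discretionary income = 367 − 15·6.36 − 4·1.5 = 265.6; x_2* = 4 + 1/7·265.6/1.5 = 29.2952.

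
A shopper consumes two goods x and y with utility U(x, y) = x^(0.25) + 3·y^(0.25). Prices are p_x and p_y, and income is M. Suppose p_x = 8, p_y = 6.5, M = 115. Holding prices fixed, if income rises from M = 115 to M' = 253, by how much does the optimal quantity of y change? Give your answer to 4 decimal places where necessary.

Δy* = 17.4643

With the ratio pinned down, the budget gives x* = M/(p_x + p_y·(y/x)) and y* = (y/x)·x*.
Numerically y/x = 5.706859, so x* = 115/(8 + 6.5·5.706859) = 2.5502 and y* = 5.706859·2.5502 = 14.5536.
At M' = 253: y* = 32.0179. Change: 32.0179 − 14.5536 = 17.4643.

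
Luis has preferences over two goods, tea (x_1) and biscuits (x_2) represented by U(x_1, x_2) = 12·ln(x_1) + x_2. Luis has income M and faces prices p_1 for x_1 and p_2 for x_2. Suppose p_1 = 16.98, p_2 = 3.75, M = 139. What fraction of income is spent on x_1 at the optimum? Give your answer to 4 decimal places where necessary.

MU_x_1 = 12/x_1, MU_x_2 = 1. Tangency: 12/x_1 = p_1/p_2.
So x_1*(p_1,p_2) = 12·p_2/p_1, independent of income; and x_2* = (M − 12·p_2)/p_2.
At the given prices: x_1* = 12·3.75/16.98 = 2.6502, and x_2* = 25.0667.
Expenditure on x_1: 16.98·2.6502 = 45; share = 0.3237.

share on x_1 = 0.3237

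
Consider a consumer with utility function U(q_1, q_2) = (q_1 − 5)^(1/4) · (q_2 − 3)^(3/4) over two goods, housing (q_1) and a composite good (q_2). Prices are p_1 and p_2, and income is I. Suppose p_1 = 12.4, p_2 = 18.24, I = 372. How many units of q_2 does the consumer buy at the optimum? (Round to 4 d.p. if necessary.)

q_2* = 13.4967

Let q_1' = q_1−5, q_2' = q_2−3. MRS = (1/3)·q_2'/q_1' = p_1/p_2.
After buying the subsistence bundle (5, 3), a share 0.25 of the remaining income goes to q_1: q_1* = 5 + 0.25·(I − 5p_1 − 3p_2)/p_1.
Discretionary income = 372 − 5·12.4 − 3·18.24 = 255.28; q_2* = 3 + 0.75·255.28/18.24 = 13.4967.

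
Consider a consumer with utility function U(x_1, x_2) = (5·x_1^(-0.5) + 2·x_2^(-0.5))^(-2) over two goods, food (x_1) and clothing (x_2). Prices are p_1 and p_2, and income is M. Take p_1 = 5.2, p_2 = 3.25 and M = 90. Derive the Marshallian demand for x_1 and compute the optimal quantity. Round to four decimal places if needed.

x_1* = 11.8209

MRS = MU_x_1/MU_x_2 = (5/2)·(x_2/x_1)^(1.5). Set equal to p_1/p_2.
Hence x_2/x_1 = ((2/5)·p_1/p_2)^(1/(1.5)), i.e. raised to the 2/3 power.
Substitute x_2 = (x_2/x_1)·x_1 into the budget: x_1* = M/(p_1 + p_2·(x_2/x_1)).
Numerically x_2/x_1 = 0.742654, so x_1* = 90/(5.2 + 3.25·0.742654) = 11.8209.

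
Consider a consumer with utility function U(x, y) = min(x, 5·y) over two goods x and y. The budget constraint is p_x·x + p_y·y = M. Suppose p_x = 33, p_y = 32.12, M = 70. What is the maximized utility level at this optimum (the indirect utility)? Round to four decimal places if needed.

With perfect complements, no substitution: consume in ratio x:y = 5:1.
Budget: p_x·x + p_y·(1/5)·x = M, so (5·p_x + p_y)·x = 5·M.
Demand: x*(p_x,p_y,M) = 5·M/(5·p_x + p_y), y* = M/(5·p_x + p_y).
Here 5·33 + 32.12 = 197.12, giving x* = 1.7756 and y* = 0.3551.
Utility at the optimum: U(1.7756, 0.3551) = 1.7756.

V = 1.7756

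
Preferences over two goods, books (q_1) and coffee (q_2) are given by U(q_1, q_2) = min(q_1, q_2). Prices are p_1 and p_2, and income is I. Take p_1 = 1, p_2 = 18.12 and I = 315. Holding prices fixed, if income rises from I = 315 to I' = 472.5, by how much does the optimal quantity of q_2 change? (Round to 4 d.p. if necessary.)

Leontief preferences: the optimum is at the kink where q_1/1 = q_2/1, i.e. q_2 = q_1.
Budget: p_1·q_1 + p_2·q_1 = I, so (p_1 + p_2)·q_1 = I.
Demand: q_1*(p_1,p_2,I) = I/(p_1 + p_2), q_2* = I/(p_1 + p_2).
Here 1 + 18.12 = 19.12, giving q_2* = 16.4749.
At I' = 472.5: q_2* = 24.7123. Change: 24.7123 − 16.4749 = 8.2374.

Δq_2* = 8.2374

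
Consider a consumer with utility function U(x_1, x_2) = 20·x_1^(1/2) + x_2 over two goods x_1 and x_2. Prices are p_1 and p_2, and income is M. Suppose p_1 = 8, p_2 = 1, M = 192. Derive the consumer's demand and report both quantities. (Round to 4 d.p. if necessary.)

Set MRS = p_1/p_2: 10·x_1^(−1/2) = p_1/p_2.
Thus x_1* = (10·p_2/p_1)² — independent of M — with the rest of income spent on x_2.
Plugging in: x_1* = (10·1/8)² = 1.5625, x_2* = 179.5.

x_1* = 1.5625, x_2* = 179.5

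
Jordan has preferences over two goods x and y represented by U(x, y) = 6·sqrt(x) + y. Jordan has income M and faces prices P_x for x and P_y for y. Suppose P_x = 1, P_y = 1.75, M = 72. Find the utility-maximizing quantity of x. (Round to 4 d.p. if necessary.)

MU_x = 3/√x, MU_y = 1. Tangency: 3/√x = P_x/P_y.
Solve: √x = 3·P_y/P_x, so x*(P_x,P_y) = (3·P_y/P_x)², and y* = (M − P_x·x*)/P_y.
Plugging in: x* = (3·1.75/1)² = 27.5625.

x* = 27.5625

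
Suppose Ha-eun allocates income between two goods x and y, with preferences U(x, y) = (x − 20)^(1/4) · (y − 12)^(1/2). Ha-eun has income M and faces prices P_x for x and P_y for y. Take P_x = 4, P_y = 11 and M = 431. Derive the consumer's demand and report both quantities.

MRS = (1/2)·(y−12)/(x−20). Tangency with P_x/P_y gives y−12 = 2·(P_x/P_y)·(x−20).
Substituting into the budget: x* = 20 + 1/3·(M − 20·P_x − 12·P_y)/P_x, and y* = 12 + 2/3·(…)/P_y.
Discretionary income = 431 − 20·4 − 12·11 = 219; x* = 20 + 1/3·219/4 = 38.25; y* = 12 + 2/3·219/11 = 25.2727.

x* = 38.25, y* = 25.2727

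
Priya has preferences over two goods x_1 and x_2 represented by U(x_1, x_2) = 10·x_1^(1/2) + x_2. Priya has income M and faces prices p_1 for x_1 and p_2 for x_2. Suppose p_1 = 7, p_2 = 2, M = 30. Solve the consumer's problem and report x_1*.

x_1* = 2.0408

Utility is quasi-linear in x_2; the FOC for x_1 is 5/√x_1 = p_1/p_2.
Thus x_1* = (5·p_2/p_1)² — independent of M — with the rest of income spent on x_2.
Plugging in: x_1* = (5·2/7)² = 2.0408.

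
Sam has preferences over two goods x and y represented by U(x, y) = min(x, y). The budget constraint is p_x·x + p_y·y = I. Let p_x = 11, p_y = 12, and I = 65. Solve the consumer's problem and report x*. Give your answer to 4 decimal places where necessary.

Leontief preferences: the optimum is at the kink where x/1 = y/1, i.e. y = x.
Budget: p_x·x + p_y·x = I, so (p_x + p_y)·x = I.
Demand: x*(p_x,p_y,I) = I/(p_x + p_y), y* = I/(p_x + p_y).
Here 11 + 12 = 23, giving x* = 2.8261.

x* = 2.8261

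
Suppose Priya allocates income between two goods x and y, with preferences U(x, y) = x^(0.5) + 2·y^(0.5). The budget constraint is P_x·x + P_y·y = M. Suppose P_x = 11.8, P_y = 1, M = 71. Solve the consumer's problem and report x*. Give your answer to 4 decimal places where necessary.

Numerically y/x = 556.96, so x* = 71/(11.8 + 1·556.96) = 0.1248.

x* = 0.1248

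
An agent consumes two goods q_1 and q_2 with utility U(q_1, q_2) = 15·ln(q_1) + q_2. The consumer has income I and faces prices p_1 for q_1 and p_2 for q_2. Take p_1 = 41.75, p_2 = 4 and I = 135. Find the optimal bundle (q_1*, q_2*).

q_1* = 1.4371, q_2* = 18.75

Set MRS = p_1/p_2: (15/q_1)/1 = p_1/p_2.
So q_1*(p_1,p_2) = 15·p_2/p_1, independent of income; and q_2* = (I − 15·p_2)/p_2.
At the given prices: q_1* = 15·4/41.75 = 1.4371, and q_2* = 18.75.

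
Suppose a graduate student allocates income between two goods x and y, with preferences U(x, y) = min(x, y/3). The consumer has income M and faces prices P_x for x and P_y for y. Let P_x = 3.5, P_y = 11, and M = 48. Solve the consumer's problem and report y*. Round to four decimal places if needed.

With perfect complements, no substitution: consume in ratio x:y = 1:3.
Budget: P_x·x + P_y·3·x = M, so (P_x + 3·P_y)·x = M.
Demand: x*(P_x,P_y,M) = M/(P_x + 3·P_y), y* = 3·M/(P_x + 3·P_y).
Here 3.5 + 3·11 = 36.5, giving y* = 3.9452.

y* = 3.9452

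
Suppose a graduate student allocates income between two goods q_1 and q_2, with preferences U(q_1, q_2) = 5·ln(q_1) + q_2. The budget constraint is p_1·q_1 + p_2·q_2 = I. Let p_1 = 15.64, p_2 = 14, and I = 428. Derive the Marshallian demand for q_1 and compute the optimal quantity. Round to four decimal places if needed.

Set MRS = p_1/p_2: (5/q_1)/1 = p_1/p_2.
So q_1*(p_1,p_2) = 5·p_2/p_1, independent of income; and q_2* = (I − 5·p_2)/p_2.
At the given prices: q_1* = 5·14/15.64 = 4.4757.

q_1* = 4.4757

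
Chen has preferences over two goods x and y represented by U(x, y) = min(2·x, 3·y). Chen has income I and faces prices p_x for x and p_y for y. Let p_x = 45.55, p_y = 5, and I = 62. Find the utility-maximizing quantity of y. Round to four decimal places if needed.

y* = 0.8456

Leontief preferences: the optimum is at the kink where x/3 = y/2, i.e. y = (2/3)·x.
Budget: p_x·x + p_y·(2/3)·x = I, so (3·p_x + 2·p_y)·x = 3·I.
Demand: x*(p_x,p_y,I) = 3·I/(3·p_x + 2·p_y), y* = 2·I/(3·p_x + 2·p_y).
Here 3·45.55 + 2·5 = 146.65, giving y* = 0.8456.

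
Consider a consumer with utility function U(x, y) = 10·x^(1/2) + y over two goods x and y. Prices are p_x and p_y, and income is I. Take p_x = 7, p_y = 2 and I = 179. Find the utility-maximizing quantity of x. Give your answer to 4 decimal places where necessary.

x* = 2.0408

Set MRS = p_x/p_y: 5·x^(−1/2) = p_x/p_y.
Thus x* = (5·p_y/p_x)² — independent of I — with the rest of income spent on y.
Plugging in: x* = (5·2/7)² = 2.0408.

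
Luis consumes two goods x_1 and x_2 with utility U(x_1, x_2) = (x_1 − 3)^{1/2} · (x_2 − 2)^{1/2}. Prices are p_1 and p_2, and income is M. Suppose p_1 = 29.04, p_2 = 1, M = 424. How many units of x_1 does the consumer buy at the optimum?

x_1* = 8.7658

MRS = (x_2−2)/(x_1−3). Tangency with p_1/p_2 gives x_2−2 = (p_1/p_2)·(x_1−3).
Substituting into the budget: x_1* = 3 + 0.5·(M − 3·p_1 − 2·p_2)/p_1, and x_2* = 2 + 0.5·(…)/p_2.
Discretionary income = 424 − 3·29.04 − 2·1 = 334.88; x_1* = 3 + 0.5·334.88/29.04 = 8.7658.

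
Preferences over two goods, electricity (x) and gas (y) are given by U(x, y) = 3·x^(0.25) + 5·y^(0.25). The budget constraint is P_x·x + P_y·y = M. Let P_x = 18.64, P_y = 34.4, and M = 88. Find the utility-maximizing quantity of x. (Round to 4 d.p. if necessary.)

x* = 1.8081

MU_x ∝ 3·x^(-0.75), MU_y ∝ 5·y^(-0.75), so MRS = (3/5)·(y/x)^(0.75) = P_x/P_y.
Solve for the ratio: y/x = [(5/3)·P_x/P_y]^(4/3).
Substitute y = (y/x)·x into the budget: x* = M/(P_x + P_y·(y/x)).
Numerically y/x = 0.872934, so x* = 88/(18.64 + 34.4·0.872934) = 1.8081.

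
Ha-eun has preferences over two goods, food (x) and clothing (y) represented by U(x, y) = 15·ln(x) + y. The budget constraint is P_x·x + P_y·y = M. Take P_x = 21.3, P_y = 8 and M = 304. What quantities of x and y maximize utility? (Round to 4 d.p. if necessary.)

x* = 5.6338, y* = 23

MU_x = 15/x, MU_y = 1. Tangency: 15/x = P_x/P_y.
So x*(P_x,P_y) = 15·P_y/P_x, independent of income; and y* = (M − 15·P_y)/P_y.
At the given prices: x* = 15·8/21.3 = 5.6338, and y* = 23.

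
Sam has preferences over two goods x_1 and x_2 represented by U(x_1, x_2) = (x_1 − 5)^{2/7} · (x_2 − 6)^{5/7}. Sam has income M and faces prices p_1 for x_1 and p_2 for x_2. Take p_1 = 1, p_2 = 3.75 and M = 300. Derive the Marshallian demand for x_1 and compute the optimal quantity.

MRS = (2/5)·(x_2−6)/(x_1−5). Tangency with p_1/p_2 gives x_2−6 = (5/2)·(p_1/p_2)·(x_1−5).
Substituting into the budget: x_1* = 5 + 2/7·(M − 5·p_1 − 6·p_2)/p_1, and x_2* = 6 + 5/7·(…)/p_2.
Discretionary income = 300 − 5·1 − 6·3.75 = 272.5; x_1* = 5 + 2/7·272.5/1 = 82.8571.

x_1* = 82.8571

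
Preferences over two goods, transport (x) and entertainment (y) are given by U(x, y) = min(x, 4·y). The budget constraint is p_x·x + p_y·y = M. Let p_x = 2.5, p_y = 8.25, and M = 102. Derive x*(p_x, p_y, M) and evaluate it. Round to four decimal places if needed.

Leontief preferences: the optimum is at the kink where x/4 = y/1, i.e. y = (1/4)·x.
Budget: p_x·x + p_y·(1/4)·x = M, so (4·p_x + p_y)·x = 4·M.
Demand: x*(p_x,p_y,M) = 4·M/(4·p_x + p_y), y* = M/(4·p_x + p_y).
Here 4·2.5 + 8.25 = 18.25, giving x* = 22.3562.

x* = 22.3562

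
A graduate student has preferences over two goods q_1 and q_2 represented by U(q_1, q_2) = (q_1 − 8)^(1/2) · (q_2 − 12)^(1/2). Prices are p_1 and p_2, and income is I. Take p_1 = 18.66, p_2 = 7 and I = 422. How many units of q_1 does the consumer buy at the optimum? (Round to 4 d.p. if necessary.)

q_1* = 13.0568

This is Cobb-Douglas in (q_1−8, q_2−12): tangency gives 0.5·p_2·(q_2−12) = 0.5·p_1·(q_1−8).
After buying the subsistence bundle (8, 12), a share 0.5 of the remaining income goes to q_1: q_1* = 8 + 0.5·(I − 8p_1 − 12p_2)/p_1.
Discretionary income = 422 − 8·18.66 − 12·7 = 188.72; q_1* = 8 + 0.5·188.72/18.66 = 13.0568.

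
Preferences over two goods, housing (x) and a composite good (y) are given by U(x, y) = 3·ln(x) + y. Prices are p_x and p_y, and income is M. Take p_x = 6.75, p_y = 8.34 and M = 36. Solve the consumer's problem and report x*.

x* = 3.7067

So x*(p_x,p_y) = 3·p_y/p_x, independent of income; and y* = (M − 3·p_y)/p_y.
At the given prices: x* = 3·8.34/6.75 = 3.7067.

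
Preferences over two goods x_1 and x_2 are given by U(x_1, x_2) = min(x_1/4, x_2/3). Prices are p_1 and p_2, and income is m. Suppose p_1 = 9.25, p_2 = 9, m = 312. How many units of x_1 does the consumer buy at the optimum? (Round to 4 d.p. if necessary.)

x_1* = 19.5

Leontief preferences: the optimum is at the kink where x_1/4 = x_2/3, i.e. x_2 = (3/4)·x_1.
Budget: p_1·x_1 + p_2·(3/4)·x_1 = m, so (4·p_1 + 3·p_2)·x_1 = 4·m.
Demand: x_1*(p_1,p_2,m) = 4·m/(4·p_1 + 3·p_2), x_2* = 3·m/(4·p_1 + 3·p_2).
Here 4·9.25 + 3·9 = 64, giving x_1* = 19.5.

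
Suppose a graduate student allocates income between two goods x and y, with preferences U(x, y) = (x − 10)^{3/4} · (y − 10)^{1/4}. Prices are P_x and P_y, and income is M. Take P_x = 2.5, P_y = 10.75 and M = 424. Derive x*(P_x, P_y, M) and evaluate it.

x* = 97.45

Substituting into the budget: x* = 10 + 0.75·(M − 10·P_x − 10·P_y)/P_x, and y* = 10 + 0.25·(…)/P_y.
Discretionary income = 424 − 10·2.5 − 10·10.75 = 291.5; x* = 10 + 0.75·291.5/2.5 = 97.45.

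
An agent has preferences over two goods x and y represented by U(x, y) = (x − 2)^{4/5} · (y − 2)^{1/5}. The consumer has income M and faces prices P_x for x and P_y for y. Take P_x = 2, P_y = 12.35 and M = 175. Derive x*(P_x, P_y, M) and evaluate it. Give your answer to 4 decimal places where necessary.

x* = 60.52

Let x' = x−2, y' = y−2. MRS = 4·y'/x' = P_x/P_y.
Substituting into the budget: x* = 2 + 0.8·(M − 2·P_x − 2·P_y)/P_x, and y* = 2 + 0.2·(…)/P_y.
Discretionary income = 175 − 2·2 − 2·12.35 = 146.3; x* = 2 + 0.8·146.3/2 = 60.52.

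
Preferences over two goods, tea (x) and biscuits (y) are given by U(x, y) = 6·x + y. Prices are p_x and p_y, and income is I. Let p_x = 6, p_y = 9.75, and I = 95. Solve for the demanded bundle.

Linear utility — the consumer picks whichever good has higher MU/price: 6/6 = 1 vs 1/9.75 = 0.1026.
x gives more utility per dollar, so spend all income on x: x* = I/p_x, y* = 0.
Numerically: x* = 15.8333, y* = 0.

x* = 15.8333, y* = 0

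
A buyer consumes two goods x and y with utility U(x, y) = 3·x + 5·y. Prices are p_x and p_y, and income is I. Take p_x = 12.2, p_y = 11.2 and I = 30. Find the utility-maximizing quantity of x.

x* = 0

y gives more utility per dollar, so spend all income on y: y* = I/p_y, x* = 0.
Numerically: x* = 0, y* = 2.6786.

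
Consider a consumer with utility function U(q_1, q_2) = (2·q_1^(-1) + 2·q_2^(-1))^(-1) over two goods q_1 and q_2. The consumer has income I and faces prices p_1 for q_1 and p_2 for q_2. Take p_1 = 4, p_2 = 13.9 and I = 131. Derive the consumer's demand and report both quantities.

MU_q_1 ∝ 2·q_1^(-2), MU_q_2 ∝ 2·q_2^(-2), so MRS = (q_2/q_1)^(2) = p_1/p_2.
Solve for the ratio: q_2/q_1 = [p_1/p_2]^(0.5).
Substitute q_2 = (q_2/q_1)·q_1 into the budget: q_1* = I/(p_1 + p_2·(q_2/q_1)).
Numerically q_2/q_1 = 0.536442, so q_1* = 131/(4 + 13.9·0.536442) = 11.4345 and q_2* = 0.536442·11.4345 = 6.134.

q_1* = 11.4345, q_2* = 6.134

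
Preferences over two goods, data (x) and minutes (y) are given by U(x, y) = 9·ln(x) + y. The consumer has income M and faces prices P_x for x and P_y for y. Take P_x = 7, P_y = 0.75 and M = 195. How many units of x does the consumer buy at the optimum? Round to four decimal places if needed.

x* = 0.9643

Set MRS = P_x/P_y: (9/x)/1 = P_x/P_y.
So x*(P_x,P_y) = 9·P_y/P_x, independent of income; and y* = (M − 9·P_y)/P_y.
At the given prices: x* = 9·0.75/7 = 0.9643.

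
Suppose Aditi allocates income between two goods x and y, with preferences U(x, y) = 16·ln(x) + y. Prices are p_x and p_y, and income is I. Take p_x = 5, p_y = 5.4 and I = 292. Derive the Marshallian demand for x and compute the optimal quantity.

MU_x = 16/x, MU_y = 1. Tangency: 16/x = p_x/p_y.
So x*(p_x,p_y) = 16·p_y/p_x, independent of income; and y* = (I − 16·p_y)/p_y.
At the given prices: x* = 16·5.4/5 = 17.28.

x* = 17.28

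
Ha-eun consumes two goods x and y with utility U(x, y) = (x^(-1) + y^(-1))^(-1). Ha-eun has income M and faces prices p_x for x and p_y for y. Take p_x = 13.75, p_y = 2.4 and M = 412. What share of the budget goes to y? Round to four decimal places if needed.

MU_x ∝ x^(-2), MU_y ∝ y^(-2), so MRS = (y/x)^(2) = p_x/p_y.
Solve for the ratio: y/x = [p_x/p_y]^(0.5).
Substitute y = (y/x)·x into the budget: x* = M/(p_x + p_y·(y/x)).
Numerically y/x = 2.393568, so x* = 412/(13.75 + 2.4·2.393568) = 21.1341 and y* = 2.393568·21.1341 = 50.5859.
Expenditure on y: 2.4·50.5859 = 121.4062; share = 0.2947.

share on y = 0.2947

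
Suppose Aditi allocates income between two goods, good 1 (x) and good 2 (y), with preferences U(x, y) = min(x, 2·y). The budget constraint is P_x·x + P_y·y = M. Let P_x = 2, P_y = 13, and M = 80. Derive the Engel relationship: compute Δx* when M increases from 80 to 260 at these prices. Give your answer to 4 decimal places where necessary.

Leontief preferences: the optimum is at the kink where x/2 = y/1, i.e. y = (1/2)·x.
Budget: P_x·x + P_y·(1/2)·x = M, so (2·P_x + P_y)·x = 2·M.
Demand: x*(P_x,P_y,M) = 2·M/(2·P_x + P_y), y* = M/(2·P_x + P_y).
Here 2·2 + 13 = 17, giving x* = 9.4118.
At M' = 260: x* = 30.5882. Change: 30.5882 − 9.4118 = 21.1765.

Δx* = 21.1765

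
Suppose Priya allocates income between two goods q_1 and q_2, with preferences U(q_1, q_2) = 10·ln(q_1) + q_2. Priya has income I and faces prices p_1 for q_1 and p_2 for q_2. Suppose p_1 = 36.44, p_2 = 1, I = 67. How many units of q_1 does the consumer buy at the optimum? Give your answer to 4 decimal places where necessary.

Set MRS = p_1/p_2: (10/q_1)/1 = p_1/p_2.
So q_1*(p_1,p_2) = 10·p_2/p_1, independent of income; and q_2* = (I − 10·p_2)/p_2.
At the given prices: q_1* = 10·1/36.44 = 0.2744.

q_1* = 0.2744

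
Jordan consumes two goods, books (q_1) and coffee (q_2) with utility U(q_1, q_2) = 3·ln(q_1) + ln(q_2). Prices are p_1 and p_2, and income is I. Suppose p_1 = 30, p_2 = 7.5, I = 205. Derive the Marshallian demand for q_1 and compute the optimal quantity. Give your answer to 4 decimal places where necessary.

q_1* = 5.125

Tangency: MRS = 3·q_2/q_1 = p_1/p_2.
So 3·p_2·q_2 = p_1·q_1; combined with the budget, a share 0.75 of income goes to q_1.
Demand: q_1*(p_1,p_2,I) = 0.75·I/p_1 and q_2* = 0.25·I/p_2.
At p_1=30, p_2=7.5, I=205: q_1* = 0.75·205/30 = 5.125.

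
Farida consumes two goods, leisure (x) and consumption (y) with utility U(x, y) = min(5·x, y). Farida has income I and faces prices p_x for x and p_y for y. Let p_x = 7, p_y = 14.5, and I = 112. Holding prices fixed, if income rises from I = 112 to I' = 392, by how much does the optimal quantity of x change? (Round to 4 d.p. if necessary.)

Here 7 + 5·14.5 = 79.5, giving x* = 1.4088.
At I' = 392: x* = 4.9308. Change: 4.9308 − 1.4088 = 3.522.

Δx* = 3.522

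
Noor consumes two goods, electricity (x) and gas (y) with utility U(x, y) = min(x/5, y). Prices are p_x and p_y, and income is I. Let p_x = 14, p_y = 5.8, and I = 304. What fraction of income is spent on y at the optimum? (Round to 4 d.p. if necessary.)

Leontief preferences: the optimum is at the kink where x/5 = y/1, i.e. y = (1/5)·x.
Budget: p_x·x + p_y·(1/5)·x = I, so (5·p_x + p_y)·x = 5·I.
Demand: x*(p_x,p_y,I) = 5·I/(5·p_x + p_y), y* = I/(5·p_x + p_y).
Here 5·14 + 5.8 = 75.8, giving x* = 20.0528 and y* = 4.0106.
Expenditure on y: 5.8·4.0106 = 23.2612; share = 0.0765.

share on y = 0.0765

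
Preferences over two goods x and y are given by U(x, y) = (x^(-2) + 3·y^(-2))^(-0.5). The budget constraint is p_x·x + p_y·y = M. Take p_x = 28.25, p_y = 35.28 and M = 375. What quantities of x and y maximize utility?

x* = 4.9669, y* = 6.6521

MU_x ∝ x^(-3), MU_y ∝ 3·y^(-3), so MRS = (1/3)·(y/x)^(3) = p_x/p_y.
Solve for the ratio: y/x = [3·p_x/p_y]^(1/3).
With the ratio pinned down, the budget gives x* = M/(p_x + p_y·(y/x)) and y* = (y/x)·x*.
Numerically y/x = 1.339277, so x* = 375/(28.25 + 35.28·1.339277) = 4.9669 and y* = 1.339277·4.9669 = 6.6521.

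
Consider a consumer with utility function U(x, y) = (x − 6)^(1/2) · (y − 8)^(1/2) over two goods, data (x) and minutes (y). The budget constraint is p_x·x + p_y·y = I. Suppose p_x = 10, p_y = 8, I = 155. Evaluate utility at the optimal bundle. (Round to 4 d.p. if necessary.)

MRS = (y−8)/(x−6). Tangency with p_x/p_y gives y−8 = (p_x/p_y)·(x−6).
After buying the subsistence bundle (6, 8), a share 0.5 of the remaining income goes to x: x* = 6 + 0.5·(I − 6p_x − 8p_y)/p_x.
Discretionary income = 155 − 6·10 − 8·8 = 31; x* = 6 + 0.5·31/10 = 7.55; y* = 8 + 0.5·31/8 = 9.9375.
Utility at the optimum: U(7.55, 9.9375) = 1.733.

V = 1.733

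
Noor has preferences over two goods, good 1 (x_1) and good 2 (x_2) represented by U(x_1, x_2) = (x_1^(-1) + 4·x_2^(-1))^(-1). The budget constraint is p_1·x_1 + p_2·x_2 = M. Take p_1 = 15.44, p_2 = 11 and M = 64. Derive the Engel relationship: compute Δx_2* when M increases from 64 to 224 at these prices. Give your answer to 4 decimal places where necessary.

Δx_2* = 9.1344

Numerically x_2/x_1 = 2.369503, so x_1* = 64/(15.44 + 11·2.369503) = 1.542 and x_2* = 2.369503·1.542 = 3.6538.
At M' = 224: x_2* = 12.7882. Change: 12.7882 − 3.6538 = 9.1344.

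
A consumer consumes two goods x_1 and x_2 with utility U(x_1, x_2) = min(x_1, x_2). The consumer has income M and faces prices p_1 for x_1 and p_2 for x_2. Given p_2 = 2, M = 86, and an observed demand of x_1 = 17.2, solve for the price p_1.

p_1 = 3

With perfect complements, no substitution: consume in ratio x_1:x_2 = 1:1.
Budget: p_1·x_1 + p_2·x_1 = M, so (p_1 + p_2)·x_1 = M.
Demand: x_1*(p_1,p_2,M) = M/(p_1 + p_2), x_2* = M/(p_1 + p_2).
Set x_1* = 17.2 in the demand function and solve for p_1: p_1 = 3.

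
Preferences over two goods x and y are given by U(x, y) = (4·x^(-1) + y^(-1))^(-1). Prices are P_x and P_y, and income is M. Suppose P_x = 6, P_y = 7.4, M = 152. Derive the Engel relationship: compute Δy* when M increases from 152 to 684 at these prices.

From the CES first-order condition, 4·(y/x)^(2) = P_x/P_y.
Hence y/x = ((1/4)·P_x/P_y)^(1/(2)), i.e. raised to the 0.5 power.
With the ratio pinned down, the budget gives x* = M/(P_x + P_y·(y/x)) and y* = (y/x)·x*.
Numerically y/x = 0.450225, so x* = 152/(6 + 7.4·0.450225) = 16.2886 and y* = 0.450225·16.2886 = 7.3335.
At M' = 684: y* = 33.001. Change: 33.001 − 7.3335 = 25.6674.

Δy* = 25.6674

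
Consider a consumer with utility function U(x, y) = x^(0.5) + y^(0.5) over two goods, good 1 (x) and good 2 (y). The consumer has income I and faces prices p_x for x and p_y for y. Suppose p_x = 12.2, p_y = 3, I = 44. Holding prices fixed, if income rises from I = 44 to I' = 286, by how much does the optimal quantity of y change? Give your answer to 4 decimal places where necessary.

MU_x ∝ x^(-0.5), MU_y ∝ y^(-0.5), so MRS = (y/x)^(0.5) = p_x/p_y.
Solve for the ratio: y/x = [p_x/p_y]^(2).
Substitute y = (y/x)·x into the budget: x* = I/(p_x + p_y·(y/x)).
Numerically y/x = 16.537778, so x* = 44/(12.2 + 3·16.537778) = 0.7118 and y* = 16.537778·0.7118 = 11.7719.
At I' = 286: y* = 76.5175. Change: 76.5175 − 11.7719 = 64.7456.

Δy* = 64.7456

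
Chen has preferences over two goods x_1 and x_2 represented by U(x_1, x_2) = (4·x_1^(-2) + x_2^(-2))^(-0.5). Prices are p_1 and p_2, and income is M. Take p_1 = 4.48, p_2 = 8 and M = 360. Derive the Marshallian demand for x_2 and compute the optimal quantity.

x_2* = 21.6504

MU_x_1 ∝ 4·x_1^(-3), MU_x_2 ∝ x_2^(-3), so MRS = 4·(x_2/x_1)^(3) = p_1/p_2.
Solve for the ratio: x_2/x_1 = [(1/4)·p_1/p_2]^(1/3).
With the ratio pinned down, the budget gives x_1* = M/(p_1 + p_2·(x_2/x_1)) and x_2* = (x_2/x_1)·x_1*.
Numerically x_2/x_1 = 0.519249, so x_1* = 360/(4.48 + 8·0.519249) = 41.6956 and x_2* = 0.519249·41.6956 = 21.6504.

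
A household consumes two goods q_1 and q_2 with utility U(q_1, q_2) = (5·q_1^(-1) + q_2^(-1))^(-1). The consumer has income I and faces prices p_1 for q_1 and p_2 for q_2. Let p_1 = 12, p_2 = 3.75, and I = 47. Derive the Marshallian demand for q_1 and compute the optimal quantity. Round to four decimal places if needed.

q_1* = 3.1333

MU_q_1 ∝ 5·q_1^(-2), MU_q_2 ∝ q_2^(-2), so MRS = 5·(q_2/q_1)^(2) = p_1/p_2.
Solve for the ratio: q_2/q_1 = [(1/5)·p_1/p_2]^(0.5).
With the ratio pinned down, the budget gives q_1* = I/(p_1 + p_2·(q_2/q_1)) and q_2* = (q_2/q_1)·q_1*.
Numerically q_2/q_1 = 0.8, so q_1* = 47/(12 + 3.75·0.8) = 3.1333.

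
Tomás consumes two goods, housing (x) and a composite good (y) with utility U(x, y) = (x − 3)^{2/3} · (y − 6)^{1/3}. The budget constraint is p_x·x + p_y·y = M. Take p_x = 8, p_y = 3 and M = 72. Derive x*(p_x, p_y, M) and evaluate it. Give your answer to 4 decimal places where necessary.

x* = 5.5

Let x' = x−3, y' = y−6. MRS = 2·y'/x' = p_x/p_y.
After buying the subsistence bundle (3, 6), a share 2/3 of the remaining income goes to x: x* = 3 + 2/3·(M − 3p_x − 6p_y)/p_x.
Discretionary income = 72 − 3·8 − 6·3 = 30; x* = 3 + 2/3·30/8 = 5.5.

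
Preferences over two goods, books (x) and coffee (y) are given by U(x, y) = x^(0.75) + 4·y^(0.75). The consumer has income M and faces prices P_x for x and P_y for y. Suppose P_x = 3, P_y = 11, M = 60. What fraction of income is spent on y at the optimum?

MU_x ∝ x^(-0.25), MU_y ∝ 4·y^(-0.25), so MRS = (1/4)·(y/x)^(0.25) = P_x/P_y.
Hence y/x = (4·P_x/P_y)^(1/(0.25)), i.e. raised to the 4 power.
With the ratio pinned down, the budget gives x* = M/(P_x + P_y·(y/x)) and y* = (y/x)·x*.
Numerically y/x = 1.416297, so x* = 60/(3 + 11·1.416297) = 3.2294 and y* = 1.416297·3.2294 = 4.5738.
Expenditure on y: 11·4.5738 = 50.3118; share = 0.8385.

share on y = 0.8385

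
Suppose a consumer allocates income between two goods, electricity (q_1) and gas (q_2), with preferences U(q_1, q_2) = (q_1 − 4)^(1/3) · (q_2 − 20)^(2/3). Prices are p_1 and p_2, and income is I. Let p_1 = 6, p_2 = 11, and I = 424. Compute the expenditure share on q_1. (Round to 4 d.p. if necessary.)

Let q_1' = q_1−4, q_2' = q_2−20. MRS = (1/2)·q_2'/q_1' = p_1/p_2.
After buying the subsistence bundle (4, 20), a share 1/3 of the remaining income goes to q_1: q_1* = 4 + 1/3·(I − 4p_1 − 20p_2)/p_1.
Discretionary income = 424 − 4·6 − 20·11 = 180; q_1* = 4 + 1/3·180/6 = 14; q_2* = 20 + 2/3·180/11 = 30.9091.
Expenditure on q_1: 6·14 = 84; share = 0.1981.

share on q_1 = 0.1981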